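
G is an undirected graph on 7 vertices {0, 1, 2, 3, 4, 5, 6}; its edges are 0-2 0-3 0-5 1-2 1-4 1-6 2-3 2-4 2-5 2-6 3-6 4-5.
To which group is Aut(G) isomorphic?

D_6

Vertex 2 is the unique vertex of degree 6; the remaining 6 vertices each have degree 3 and induce a cycle, so G is the wheel on 7 vertices with hub 2. With the hub fixed, the remaining symmetry is that of the rim cycle C_6, giving the dihedral group D_6.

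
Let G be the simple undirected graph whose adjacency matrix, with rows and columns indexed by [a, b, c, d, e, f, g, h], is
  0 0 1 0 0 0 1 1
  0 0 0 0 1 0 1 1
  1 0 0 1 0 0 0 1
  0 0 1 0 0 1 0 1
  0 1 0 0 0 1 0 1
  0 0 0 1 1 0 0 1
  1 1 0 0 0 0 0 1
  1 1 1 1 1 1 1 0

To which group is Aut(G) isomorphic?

D_7

Vertex h is the unique vertex of degree 7; the remaining 7 vertices each have degree 3 and induce a cycle, so G is the wheel on 8 vertices with hub h. Every automorphism fixes the hub and acts on the rim 7-cycle, so Aut(G) ≅ Aut(C_7) = D_7 of order 14.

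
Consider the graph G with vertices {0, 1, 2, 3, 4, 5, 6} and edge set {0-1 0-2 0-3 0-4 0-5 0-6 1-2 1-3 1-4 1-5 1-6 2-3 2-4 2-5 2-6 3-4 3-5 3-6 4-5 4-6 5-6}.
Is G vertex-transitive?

Yes

Every vertex has degree 6, so G is the complete graph K_7. Any permutation of the 7 vertices preserves K_7, so Aut(K_7) = S_7 of order 7! = 5040. This group acts transitively on the 7 vertices.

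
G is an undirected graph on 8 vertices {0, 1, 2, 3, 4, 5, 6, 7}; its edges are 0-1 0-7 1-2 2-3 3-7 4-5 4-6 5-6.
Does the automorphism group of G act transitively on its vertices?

G has two connected components, {0, 1, 2, 3, 7} and {4, 5, 6}; each is 2-regular, so G = C_5 ⊔ C_3. The orbit of 0 under Aut(G) is {0, 1, 2, 3, 7}, which does not contain 4, so G is not vertex-transitive.

No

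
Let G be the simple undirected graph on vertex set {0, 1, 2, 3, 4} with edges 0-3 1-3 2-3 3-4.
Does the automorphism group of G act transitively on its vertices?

Vertex 3 is the only vertex of degree 4, so every automorphism fixes it; G is not vertex-transitive.

No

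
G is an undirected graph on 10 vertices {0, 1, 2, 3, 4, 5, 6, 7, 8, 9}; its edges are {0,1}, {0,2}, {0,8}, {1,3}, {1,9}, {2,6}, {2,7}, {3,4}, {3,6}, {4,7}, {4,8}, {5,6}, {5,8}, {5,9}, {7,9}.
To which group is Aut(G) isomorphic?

the symmetric group S_5

G is 3-regular on 10 vertices with no triangles and no 4-cycles (girth 5): this is the Petersen graph. Viewing the Petersen graph as the Kneser graph K(5,2) — vertices are 2-subsets of {1,…,5}, edges join disjoint pairs — its automorphisms are exactly the permutations of the 5-element set, so Aut ≅ S_5 of order 120.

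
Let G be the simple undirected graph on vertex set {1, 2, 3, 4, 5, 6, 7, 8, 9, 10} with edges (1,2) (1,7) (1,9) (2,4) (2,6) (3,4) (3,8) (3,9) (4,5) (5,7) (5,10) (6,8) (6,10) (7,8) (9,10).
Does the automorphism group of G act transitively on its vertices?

G is 3-regular on 10 vertices with no triangles and no 4-cycles (girth 5): this is the Petersen graph. Viewing the Petersen graph as the Kneser graph K(5,2) — vertices are 2-subsets of {1,…,5}, edges join disjoint pairs — its automorphisms are exactly the permutations of the 5-element set, so Aut ≅ S_5 of order 120. Under this action every vertex can be carried to every other, so G is vertex-transitive.

Yes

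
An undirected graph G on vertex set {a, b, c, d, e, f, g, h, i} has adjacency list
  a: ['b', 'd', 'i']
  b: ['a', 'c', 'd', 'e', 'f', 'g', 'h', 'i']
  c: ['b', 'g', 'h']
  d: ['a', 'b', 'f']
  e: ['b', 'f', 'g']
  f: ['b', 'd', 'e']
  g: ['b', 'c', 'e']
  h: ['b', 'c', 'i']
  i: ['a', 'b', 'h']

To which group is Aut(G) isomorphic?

the dihedral group of order 16

Vertex b is the unique vertex of degree 8; the remaining 8 vertices each have degree 3 and induce a cycle, so G is the wheel on 9 vertices with hub b. With the hub fixed, the remaining symmetry is that of the rim cycle C_8, giving the dihedral group D_8.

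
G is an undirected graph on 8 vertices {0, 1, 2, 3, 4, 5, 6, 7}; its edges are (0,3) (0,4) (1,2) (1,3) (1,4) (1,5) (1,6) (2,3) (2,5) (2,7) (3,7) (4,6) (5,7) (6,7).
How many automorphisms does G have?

Degrees alone do not determine every vertex (e.g. 2 and 3 both have degree 4), but their neighbour-degree multisets differ: N(2) has degrees [3, 4, 4, 5] while N(3) has degrees [2, 4, 4, 5]. Repeating this refinement separates all vertices, so the only automorphism is the identity.

1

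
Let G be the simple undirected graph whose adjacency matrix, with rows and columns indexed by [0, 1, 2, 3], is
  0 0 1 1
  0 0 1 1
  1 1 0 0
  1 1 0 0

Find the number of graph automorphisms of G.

8

G is 2-regular and bipartite on 2^2 = 4 vertices with girth 4; it is the hypercube graph Q_2. Aut(Q_2) consists of the signed permutations of the 2 coordinate axes: 2! permutations times 2^2 sign flips, so |Aut| = 2^2·2! = 8.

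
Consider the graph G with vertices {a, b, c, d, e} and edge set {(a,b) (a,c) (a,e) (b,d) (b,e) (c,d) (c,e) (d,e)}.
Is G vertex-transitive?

No

Vertex e is the only vertex of degree 4, so every automorphism fixes it; G is not vertex-transitive.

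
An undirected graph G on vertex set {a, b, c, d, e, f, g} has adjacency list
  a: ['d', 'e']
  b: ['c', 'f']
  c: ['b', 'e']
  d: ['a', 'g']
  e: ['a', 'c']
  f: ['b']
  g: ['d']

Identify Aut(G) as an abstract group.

The degree sequence is [2, 2, 2, 2, 2, 1, 1]; the two degree-1 vertices f and g are the ends of a path, so G = P_7. The only nontrivial automorphism of a path is the end-to-end reflection, so Aut(G) ≅ Z_2.

the cyclic group of order 2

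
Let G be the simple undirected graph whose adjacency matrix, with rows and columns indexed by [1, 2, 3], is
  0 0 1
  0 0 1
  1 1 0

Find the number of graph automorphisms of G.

The degree sequence is [1, 1, 2]; the two degree-1 vertices 1 and 2 are the ends of a path, so G = P_3. The only nontrivial automorphism of a path is the end-to-end reflection, so Aut(G) ≅ Z_2.

2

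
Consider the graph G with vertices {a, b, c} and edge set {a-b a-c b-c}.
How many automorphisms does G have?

Every vertex has degree 2, so G is the complete graph K_3. Every bijection on the vertex set is an automorphism of K_3; hence Aut(K_3) ≅ S_3, order 6.

6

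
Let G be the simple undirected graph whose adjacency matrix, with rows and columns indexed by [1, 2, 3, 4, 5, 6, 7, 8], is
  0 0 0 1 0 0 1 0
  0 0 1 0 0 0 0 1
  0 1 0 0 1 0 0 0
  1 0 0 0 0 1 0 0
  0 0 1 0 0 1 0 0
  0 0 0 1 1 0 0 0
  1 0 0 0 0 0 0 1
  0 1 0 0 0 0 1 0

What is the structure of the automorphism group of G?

G is 2-regular and connected on 8 vertices, i.e. the cycle C_8. The automorphisms of the 8-cycle are exactly the symmetries of a regular 8-gon: the dihedral group D_8, |D_8| = 16.

the dihedral group of order 16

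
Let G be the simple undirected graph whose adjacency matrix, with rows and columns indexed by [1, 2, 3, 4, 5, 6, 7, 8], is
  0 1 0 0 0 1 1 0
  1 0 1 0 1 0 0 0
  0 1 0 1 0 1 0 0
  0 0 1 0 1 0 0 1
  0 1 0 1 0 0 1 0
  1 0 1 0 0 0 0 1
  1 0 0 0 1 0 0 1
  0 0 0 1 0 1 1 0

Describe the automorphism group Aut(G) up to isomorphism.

the hyperoctahedral group B_3

G is 3-regular and bipartite on 2^3 = 8 vertices with girth 4; it is the hypercube graph Q_3. The symmetry group of the 3-cube is the hyperoctahedral group B_3 = Z_2 ≀ S_3, of order 2^3·3! = 48.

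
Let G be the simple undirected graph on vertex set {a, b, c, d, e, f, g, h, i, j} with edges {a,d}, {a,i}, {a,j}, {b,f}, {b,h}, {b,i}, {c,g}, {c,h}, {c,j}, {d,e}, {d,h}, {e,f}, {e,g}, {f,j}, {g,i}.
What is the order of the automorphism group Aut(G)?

120

G is 3-regular on 10 vertices with no triangles and no 4-cycles (girth 5): this is the Petersen graph. Viewing the Petersen graph as the Kneser graph K(5,2) — vertices are 2-subsets of {1,…,5}, edges join disjoint pairs — its automorphisms are exactly the permutations of the 5-element set, so Aut ≅ S_5 of order 120.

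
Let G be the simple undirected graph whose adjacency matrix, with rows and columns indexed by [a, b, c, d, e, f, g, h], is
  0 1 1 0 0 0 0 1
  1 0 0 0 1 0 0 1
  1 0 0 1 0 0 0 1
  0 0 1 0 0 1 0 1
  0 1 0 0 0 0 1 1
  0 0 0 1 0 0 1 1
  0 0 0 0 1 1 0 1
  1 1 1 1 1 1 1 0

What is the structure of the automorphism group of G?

D_7

Vertex h is the unique vertex of degree 7; the remaining 7 vertices each have degree 3 and induce a cycle, so G is the wheel on 8 vertices with hub h. With the hub fixed, the remaining symmetry is that of the rim cycle C_7, giving the dihedral group D_7.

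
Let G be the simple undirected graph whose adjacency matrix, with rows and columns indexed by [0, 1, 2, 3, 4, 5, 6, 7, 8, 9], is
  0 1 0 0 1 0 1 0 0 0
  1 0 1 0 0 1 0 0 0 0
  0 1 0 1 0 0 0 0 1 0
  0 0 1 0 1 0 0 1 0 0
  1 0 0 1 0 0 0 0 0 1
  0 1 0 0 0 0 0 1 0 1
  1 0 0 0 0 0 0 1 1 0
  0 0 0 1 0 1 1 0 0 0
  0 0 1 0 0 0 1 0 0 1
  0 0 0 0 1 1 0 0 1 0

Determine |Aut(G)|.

120

G is 3-regular on 10 vertices with no triangles and no 4-cycles (girth 5): this is the Petersen graph. It is a classical fact that the Petersen graph has automorphism group S_5 (order 120), arising from its description as the Kneser graph K(5,2).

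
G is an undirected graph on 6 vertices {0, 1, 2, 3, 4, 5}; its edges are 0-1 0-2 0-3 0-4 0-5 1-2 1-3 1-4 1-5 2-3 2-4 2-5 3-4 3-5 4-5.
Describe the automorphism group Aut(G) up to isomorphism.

S_6

All 6 vertices are pairwise adjacent: G = K_6. Any permutation of the 6 vertices preserves K_6, so Aut(K_6) = S_6 of order 6! = 720.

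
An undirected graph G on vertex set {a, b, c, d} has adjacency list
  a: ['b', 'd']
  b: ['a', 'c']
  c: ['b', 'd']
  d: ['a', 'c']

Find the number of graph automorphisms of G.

8

G is 2-regular and bipartite on 2^2 = 4 vertices with girth 4; it is the hypercube graph Q_2. The symmetry group of the 2-cube is the hyperoctahedral group B_2 = Z_2 ≀ S_2, of order 2^2·2! = 8.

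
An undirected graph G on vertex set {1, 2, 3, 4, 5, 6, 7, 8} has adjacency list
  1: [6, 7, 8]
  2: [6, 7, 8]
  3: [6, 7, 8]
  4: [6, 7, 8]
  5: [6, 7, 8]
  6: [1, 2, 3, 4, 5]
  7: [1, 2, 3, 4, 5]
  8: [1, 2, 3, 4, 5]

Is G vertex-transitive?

Automorphisms preserve degree, but G has vertices of degree 3 and vertices of degree 5; no automorphism maps one to the other, so G is not vertex-transitive.

No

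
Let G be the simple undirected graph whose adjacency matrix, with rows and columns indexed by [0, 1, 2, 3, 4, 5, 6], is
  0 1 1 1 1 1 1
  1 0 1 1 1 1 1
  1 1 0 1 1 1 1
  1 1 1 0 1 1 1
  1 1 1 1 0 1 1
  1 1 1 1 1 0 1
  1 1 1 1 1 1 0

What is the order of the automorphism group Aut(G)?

5040

All 7 vertices are pairwise adjacent: G = K_7. Every bijection on the vertex set is an automorphism of K_7; hence Aut(K_7) ≅ S_7, order 5040.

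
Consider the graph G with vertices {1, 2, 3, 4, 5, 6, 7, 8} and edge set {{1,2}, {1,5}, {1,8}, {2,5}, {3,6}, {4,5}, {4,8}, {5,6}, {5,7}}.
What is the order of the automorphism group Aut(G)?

Degrees alone do not determine every vertex (e.g. 2 and 4 both have degree 2), but their neighbour-degree multisets differ: N(2) has degrees [3, 5] while N(4) has degrees [2, 5]. Repeating this refinement separates all vertices, so the only automorphism is the identity.

1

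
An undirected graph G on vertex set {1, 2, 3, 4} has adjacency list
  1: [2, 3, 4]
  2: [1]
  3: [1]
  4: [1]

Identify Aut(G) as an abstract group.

Vertex 1 has degree 3 and every other vertex has degree 1, so G is the star K_{1,3} with centre 1. Any automorphism fixes the centre and permutes the 3 leaves freely, so Aut(G) ≅ S_3 of order 3! = 6.

S_3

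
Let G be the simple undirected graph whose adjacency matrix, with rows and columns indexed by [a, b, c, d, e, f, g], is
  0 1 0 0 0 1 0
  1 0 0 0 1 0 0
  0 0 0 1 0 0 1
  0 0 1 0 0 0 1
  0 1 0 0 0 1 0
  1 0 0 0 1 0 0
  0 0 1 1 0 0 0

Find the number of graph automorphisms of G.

G has two connected components, {a, b, e, f} and {c, d, g}; each is 2-regular, so G = C_4 ⊔ C_3. No automorphism exchanges components of different sizes, hence Aut(G) is the direct product D_3 × D_4, order 48.

48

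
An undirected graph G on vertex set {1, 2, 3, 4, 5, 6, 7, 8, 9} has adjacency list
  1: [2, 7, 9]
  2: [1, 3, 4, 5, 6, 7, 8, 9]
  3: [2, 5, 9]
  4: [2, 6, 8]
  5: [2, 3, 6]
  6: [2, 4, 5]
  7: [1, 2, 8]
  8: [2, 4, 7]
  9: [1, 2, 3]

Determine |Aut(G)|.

Vertex 2 is the unique vertex of degree 8; the remaining 8 vertices each have degree 3 and induce a cycle, so G is the wheel on 9 vertices with hub 2. Every automorphism fixes the hub and acts on the rim 8-cycle, so Aut(G) ≅ Aut(C_8) = D_8 of order 16.

16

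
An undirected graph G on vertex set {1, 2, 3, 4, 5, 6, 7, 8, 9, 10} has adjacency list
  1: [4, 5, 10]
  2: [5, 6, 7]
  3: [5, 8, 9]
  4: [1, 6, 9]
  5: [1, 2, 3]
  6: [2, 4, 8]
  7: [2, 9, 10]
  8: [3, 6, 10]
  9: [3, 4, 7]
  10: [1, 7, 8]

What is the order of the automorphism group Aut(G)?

120

G is 3-regular on 10 vertices with no triangles and no 4-cycles (girth 5): this is the Petersen graph. Viewing the Petersen graph as the Kneser graph K(5,2) — vertices are 2-subsets of {1,…,5}, edges join disjoint pairs — its automorphisms are exactly the permutations of the 5-element set, so Aut ≅ S_5 of order 120.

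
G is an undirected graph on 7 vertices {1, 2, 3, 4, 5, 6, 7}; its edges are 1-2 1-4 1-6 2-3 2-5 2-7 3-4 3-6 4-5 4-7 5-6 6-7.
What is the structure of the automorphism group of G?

The vertices split by degree into {2, 4, 6} (degree 4) and {1, 3, 5, 7} (degree 3); every edge runs between the two parts, so G is the complete bipartite graph K_{3,4}. Automorphisms preserve the bipartition setwise (since the parts differ in size) and act as S_3 × S_4 within it; |Aut| = 144.

S_3 × S_4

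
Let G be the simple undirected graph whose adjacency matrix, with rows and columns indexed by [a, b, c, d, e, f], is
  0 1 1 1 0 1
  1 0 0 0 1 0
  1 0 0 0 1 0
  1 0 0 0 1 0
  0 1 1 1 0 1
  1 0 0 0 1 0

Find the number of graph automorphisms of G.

The vertices split by degree into {a, e} (degree 4) and {b, c, d, f} (degree 2); every edge runs between the two parts, so G is the complete bipartite graph K_{2,4}. The parts have unequal sizes, so no automorphism swaps them; each part is permuted independently, giving S_4 × S_2 of order 4!·2! = 48.

48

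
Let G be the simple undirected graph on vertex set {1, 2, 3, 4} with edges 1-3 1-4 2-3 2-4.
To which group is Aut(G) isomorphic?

the dihedral group of order 8

Every vertex has degree 2 and the graph is connected, so G is the 4-cycle C_4. C_4 has 4 rotations and 4 reflections, so Aut(C_4) ≅ D_4 of order 8.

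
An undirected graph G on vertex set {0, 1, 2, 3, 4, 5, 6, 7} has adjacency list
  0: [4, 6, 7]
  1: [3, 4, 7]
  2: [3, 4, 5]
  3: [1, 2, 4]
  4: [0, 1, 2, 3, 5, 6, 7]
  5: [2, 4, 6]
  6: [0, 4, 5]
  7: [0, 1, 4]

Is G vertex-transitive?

No

Vertex 4 is the only vertex of degree 7, so every automorphism fixes it; G is not vertex-transitive.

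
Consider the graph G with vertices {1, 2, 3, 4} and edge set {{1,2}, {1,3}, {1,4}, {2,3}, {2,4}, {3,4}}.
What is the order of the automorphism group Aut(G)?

Every vertex has degree 3, so G is the complete graph K_4. Every bijection on the vertex set is an automorphism of K_4; hence Aut(K_4) ≅ S_4, order 24.

24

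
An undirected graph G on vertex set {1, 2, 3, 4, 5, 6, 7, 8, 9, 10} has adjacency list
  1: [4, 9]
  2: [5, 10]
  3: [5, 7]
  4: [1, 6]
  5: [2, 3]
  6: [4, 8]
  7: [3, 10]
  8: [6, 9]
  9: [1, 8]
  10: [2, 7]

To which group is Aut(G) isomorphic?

D_5 ≀ Z_2

G has two connected components, {1, 4, 6, 8, 9} and {2, 3, 5, 7, 10}; each is 2-regular, so G = C_5 ⊔ C_5. With two isomorphic components, Aut(G) = Aut(C_5) ≀ S_2 = (D_5 × D_5) ⋊ Z_2: permute each cycle by D_5, then optionally swap the two cycles. Order 2·(2·5)² = 200.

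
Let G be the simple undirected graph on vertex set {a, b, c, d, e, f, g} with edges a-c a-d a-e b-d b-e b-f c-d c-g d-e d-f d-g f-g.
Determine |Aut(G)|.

12

Vertex d is the unique vertex of degree 6; the remaining 6 vertices each have degree 3 and induce a cycle, so G is the wheel on 7 vertices with hub d. Every automorphism fixes the hub and acts on the rim 6-cycle, so Aut(G) ≅ Aut(C_6) = D_6 of order 12.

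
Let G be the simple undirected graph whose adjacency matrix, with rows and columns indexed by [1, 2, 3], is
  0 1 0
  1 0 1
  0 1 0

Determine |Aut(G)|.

2

The degree sequence is [1, 2, 1]; the two degree-1 vertices 1 and 3 are the ends of a path, so G = P_3. A path has exactly one nontrivial symmetry — reversal — giving Aut(G) of order 2.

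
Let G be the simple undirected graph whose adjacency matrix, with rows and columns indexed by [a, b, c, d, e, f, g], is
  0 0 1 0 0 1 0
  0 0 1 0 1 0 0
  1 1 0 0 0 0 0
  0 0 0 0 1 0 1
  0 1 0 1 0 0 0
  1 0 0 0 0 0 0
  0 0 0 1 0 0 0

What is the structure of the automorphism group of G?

C_2

The degree sequence is [2, 2, 2, 2, 2, 1, 1]; the two degree-1 vertices f and g are the ends of a path, so G = P_7. The only nontrivial automorphism of a path is the end-to-end reflection, so Aut(G) ≅ Z_2.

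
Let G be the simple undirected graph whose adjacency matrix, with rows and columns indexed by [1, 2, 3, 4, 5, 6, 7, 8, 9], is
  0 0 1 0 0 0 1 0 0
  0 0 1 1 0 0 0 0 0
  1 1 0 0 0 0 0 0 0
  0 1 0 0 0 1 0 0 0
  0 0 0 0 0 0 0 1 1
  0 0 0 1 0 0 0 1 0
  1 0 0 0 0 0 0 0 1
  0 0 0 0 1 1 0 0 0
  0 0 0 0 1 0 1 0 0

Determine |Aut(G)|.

18

G is 2-regular and connected on 9 vertices, i.e. the cycle C_9. The automorphisms of the 9-cycle are exactly the symmetries of a regular 9-gon: the dihedral group D_9, |D_9| = 18.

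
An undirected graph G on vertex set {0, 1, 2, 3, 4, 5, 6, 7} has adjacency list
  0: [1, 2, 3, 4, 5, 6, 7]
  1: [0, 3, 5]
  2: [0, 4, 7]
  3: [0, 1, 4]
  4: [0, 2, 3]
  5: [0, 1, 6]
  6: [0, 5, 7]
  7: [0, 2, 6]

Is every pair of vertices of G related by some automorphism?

No

Vertex 0 is the only vertex of degree 7, so every automorphism fixes it; G is not vertex-transitive.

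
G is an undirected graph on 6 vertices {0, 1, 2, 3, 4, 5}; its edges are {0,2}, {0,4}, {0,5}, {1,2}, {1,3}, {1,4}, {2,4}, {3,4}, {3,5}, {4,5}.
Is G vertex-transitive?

No

Vertex 4 is the only vertex of degree 5, so every automorphism fixes it; G is not vertex-transitive.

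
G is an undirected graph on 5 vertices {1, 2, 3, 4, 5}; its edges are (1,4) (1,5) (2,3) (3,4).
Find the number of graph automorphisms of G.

The degree sequence is [2, 1, 2, 2, 1]; the two degree-1 vertices 2 and 5 are the ends of a path, so G = P_5. The only nontrivial automorphism of a path is the end-to-end reflection, so Aut(G) ≅ Z_2.

2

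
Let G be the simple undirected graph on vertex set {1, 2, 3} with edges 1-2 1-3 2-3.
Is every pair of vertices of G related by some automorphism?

Yes

Every vertex has degree 2, so G is the complete graph K_3. Every bijection on the vertex set is an automorphism of K_3; hence Aut(K_3) ≅ S_3, order 6. Under this action every vertex can be carried to every other, so G is vertex-transitive.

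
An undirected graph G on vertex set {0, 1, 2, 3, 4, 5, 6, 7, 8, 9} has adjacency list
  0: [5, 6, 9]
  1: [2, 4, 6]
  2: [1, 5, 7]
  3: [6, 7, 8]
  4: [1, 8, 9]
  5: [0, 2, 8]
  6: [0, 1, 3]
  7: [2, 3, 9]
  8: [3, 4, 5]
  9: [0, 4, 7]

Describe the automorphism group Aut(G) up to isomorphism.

the symmetric group S_5

G is 3-regular on 10 vertices with no triangles and no 4-cycles (girth 5): this is the Petersen graph. Viewing the Petersen graph as the Kneser graph K(5,2) — vertices are 2-subsets of {1,…,5}, edges join disjoint pairs — its automorphisms are exactly the permutations of the 5-element set, so Aut ≅ S_5 of order 120.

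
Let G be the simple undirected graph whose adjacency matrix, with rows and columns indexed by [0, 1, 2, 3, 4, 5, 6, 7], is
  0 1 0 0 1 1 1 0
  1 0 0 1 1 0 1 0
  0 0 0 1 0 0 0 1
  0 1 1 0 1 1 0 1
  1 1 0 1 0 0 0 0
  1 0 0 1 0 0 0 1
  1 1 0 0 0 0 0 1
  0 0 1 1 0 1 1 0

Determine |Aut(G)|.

1

The degree sequence is [4, 4, 2, 5, 3, 3, 3, 4]. Checking the degree-preserving permutations of the vertex set shows that none except the identity preserves every edge, so Aut(G) is trivial.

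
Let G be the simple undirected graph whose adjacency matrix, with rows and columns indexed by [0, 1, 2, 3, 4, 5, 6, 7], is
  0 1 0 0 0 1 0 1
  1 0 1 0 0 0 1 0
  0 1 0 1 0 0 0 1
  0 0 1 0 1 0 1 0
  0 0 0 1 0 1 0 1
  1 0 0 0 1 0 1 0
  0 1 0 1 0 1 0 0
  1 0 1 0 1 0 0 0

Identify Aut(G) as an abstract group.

G is 3-regular and bipartite on 2^3 = 8 vertices with girth 4; it is the hypercube graph Q_3. Aut(Q_3) consists of the signed permutations of the 3 coordinate axes: 3! permutations times 2^3 sign flips, so |Aut| = 2^3·3! = 48.

Z_2^3 ⋊ S_3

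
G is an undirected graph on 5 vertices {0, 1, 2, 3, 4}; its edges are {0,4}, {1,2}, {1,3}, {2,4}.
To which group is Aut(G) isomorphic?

The degree sequence is [1, 2, 2, 1, 2]; the two degree-1 vertices 0 and 3 are the ends of a path, so G = P_5. A path has exactly one nontrivial symmetry — reversal — giving Aut(G) of order 2.

Z_2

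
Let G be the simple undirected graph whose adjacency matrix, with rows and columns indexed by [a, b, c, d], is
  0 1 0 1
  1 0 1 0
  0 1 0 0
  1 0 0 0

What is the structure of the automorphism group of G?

the cyclic group of order 2

The degree sequence is [2, 2, 1, 1]; the two degree-1 vertices c and d are the ends of a path, so G = P_4. A path has exactly one nontrivial symmetry — reversal — giving Aut(G) of order 2.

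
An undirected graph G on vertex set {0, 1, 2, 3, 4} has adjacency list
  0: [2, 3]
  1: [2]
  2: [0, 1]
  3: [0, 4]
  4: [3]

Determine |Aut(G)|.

2

The degree sequence is [2, 1, 2, 2, 1]; the two degree-1 vertices 1 and 4 are the ends of a path, so G = P_5. The only nontrivial automorphism of a path is the end-to-end reflection, so Aut(G) ≅ Z_2.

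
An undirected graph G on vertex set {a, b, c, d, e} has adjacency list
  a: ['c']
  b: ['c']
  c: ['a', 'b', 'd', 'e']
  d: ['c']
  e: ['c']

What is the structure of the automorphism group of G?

the symmetric group on 4 letters

Vertex c has degree 4 and every other vertex has degree 1, so G is the star K_{1,4} with centre c. The 4 leaves are pairwise interchangeable while the centre is fixed, giving Aut(G) = S_4.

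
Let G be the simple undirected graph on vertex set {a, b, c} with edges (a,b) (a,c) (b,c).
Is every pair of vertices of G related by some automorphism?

Every vertex has degree 2, so G is the complete graph K_3. Any permutation of the 3 vertices preserves K_3, so Aut(K_3) = S_3 of order 3! = 6. This group acts transitively on the 3 vertices.

Yes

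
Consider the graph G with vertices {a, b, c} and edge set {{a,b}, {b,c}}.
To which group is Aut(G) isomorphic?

The degree sequence is [1, 2, 1]; the two degree-1 vertices a and c are the ends of a path, so G = P_3. A path has exactly one nontrivial symmetry — reversal — giving Aut(G) of order 2.

C_2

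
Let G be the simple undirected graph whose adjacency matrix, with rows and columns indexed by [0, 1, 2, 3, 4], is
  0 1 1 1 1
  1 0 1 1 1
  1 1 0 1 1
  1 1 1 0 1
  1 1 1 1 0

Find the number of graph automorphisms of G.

120

Every vertex has degree 4, so G is the complete graph K_5. Any permutation of the 5 vertices preserves K_5, so Aut(K_5) = S_5 of order 5! = 120.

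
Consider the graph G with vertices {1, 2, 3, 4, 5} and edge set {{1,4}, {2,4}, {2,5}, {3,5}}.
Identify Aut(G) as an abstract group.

The degree sequence is [1, 2, 1, 2, 2]; the two degree-1 vertices 1 and 3 are the ends of a path, so G = P_5. A path has exactly one nontrivial symmetry — reversal — giving Aut(G) of order 2.

the cyclic group of order 2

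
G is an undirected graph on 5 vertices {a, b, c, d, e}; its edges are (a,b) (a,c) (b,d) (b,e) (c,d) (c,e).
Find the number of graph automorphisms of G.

The vertices split by degree into {b, c} (degree 3) and {a, d, e} (degree 2); every edge runs between the two parts, so G is the complete bipartite graph K_{2,3}. The parts have unequal sizes, so no automorphism swaps them; each part is permuted independently, giving S_2 × S_3 of order 2!·3! = 12.

12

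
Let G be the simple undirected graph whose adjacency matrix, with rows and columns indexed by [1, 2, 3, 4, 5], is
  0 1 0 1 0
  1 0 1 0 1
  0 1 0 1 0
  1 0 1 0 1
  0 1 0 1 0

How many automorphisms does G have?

12

The vertices split by degree into {2, 4} (degree 3) and {1, 3, 5} (degree 2); every edge runs between the two parts, so G is the complete bipartite graph K_{2,3}. The parts have unequal sizes, so no automorphism swaps them; each part is permuted independently, giving S_2 × S_3 of order 2!·3! = 12.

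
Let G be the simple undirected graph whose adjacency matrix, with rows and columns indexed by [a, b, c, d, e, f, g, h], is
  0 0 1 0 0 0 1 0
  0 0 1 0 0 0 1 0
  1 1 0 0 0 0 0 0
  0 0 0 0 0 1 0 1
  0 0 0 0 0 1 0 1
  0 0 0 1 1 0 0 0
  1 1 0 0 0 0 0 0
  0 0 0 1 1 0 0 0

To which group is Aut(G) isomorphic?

G has two connected components, {a, b, c, g} and {d, e, f, h}; each is 2-regular, so G = C_4 ⊔ C_4. Aut of a disjoint union of two copies of C_4 is the wreath product D_4 ≀ Z_2, of order 2·8² = 128.

D_4 ≀ Z_2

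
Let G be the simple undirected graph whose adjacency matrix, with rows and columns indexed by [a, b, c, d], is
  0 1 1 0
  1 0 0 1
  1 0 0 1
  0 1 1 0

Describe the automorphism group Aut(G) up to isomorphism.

G is 2-regular and bipartite with parts {b, c} and {a, d} (each part is independent and every cross-pair is an edge), so G = K_{2,2}. Each part can be permuted independently (S_2 × S_2) and the two equal-size parts can also be swapped, giving (S_2 × S_2) ⋊ Z_2 of order 2·(2!)² = 8.

S_2 ≀ Z_2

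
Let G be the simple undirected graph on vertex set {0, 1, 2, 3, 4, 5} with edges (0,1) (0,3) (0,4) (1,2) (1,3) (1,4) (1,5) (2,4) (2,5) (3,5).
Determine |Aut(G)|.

10

Vertex 1 is the unique vertex of degree 5; the remaining 5 vertices each have degree 3 and induce a cycle, so G is the wheel on 6 vertices with hub 1. Every automorphism fixes the hub and acts on the rim 5-cycle, so Aut(G) ≅ Aut(C_5) = D_5 of order 10.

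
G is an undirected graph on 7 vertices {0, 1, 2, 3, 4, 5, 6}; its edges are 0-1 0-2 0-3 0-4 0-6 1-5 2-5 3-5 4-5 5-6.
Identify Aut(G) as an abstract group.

The vertices split by degree into {0, 5} (degree 5) and {1, 2, 3, 4, 6} (degree 2); every edge runs between the two parts, so G is the complete bipartite graph K_{2,5}. Automorphisms preserve the bipartition setwise (since the parts differ in size) and act as S_2 × S_5 within it; |Aut| = 240.

S_2 × S_5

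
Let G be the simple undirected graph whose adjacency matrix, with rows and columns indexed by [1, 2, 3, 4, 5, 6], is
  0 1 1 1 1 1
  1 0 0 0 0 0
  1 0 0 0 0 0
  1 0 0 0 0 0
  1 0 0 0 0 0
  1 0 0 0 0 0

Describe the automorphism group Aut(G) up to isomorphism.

Vertex 1 has degree 5 and every other vertex has degree 1, so G is the star K_{1,5} with centre 1. Any automorphism fixes the centre and permutes the 5 leaves freely, so Aut(G) ≅ S_5 of order 5! = 120.

the symmetric group on 5 letters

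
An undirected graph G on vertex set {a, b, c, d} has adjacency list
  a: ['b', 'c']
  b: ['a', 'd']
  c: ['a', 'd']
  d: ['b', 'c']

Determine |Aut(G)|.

G is 2-regular and connected on 4 vertices, i.e. the cycle C_4. The automorphisms of the 4-cycle are exactly the symmetries of a regular 4-gon: the dihedral group D_4, |D_4| = 8.

8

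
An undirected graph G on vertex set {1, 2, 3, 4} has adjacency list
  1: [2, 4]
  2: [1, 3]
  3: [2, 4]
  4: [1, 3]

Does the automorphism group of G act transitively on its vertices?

Yes

G is 2-regular and bipartite on 2^2 = 4 vertices with girth 4; it is the hypercube graph Q_2. The symmetry group of the 2-cube is the hyperoctahedral group B_2 = Z_2 ≀ S_2, of order 2^2·2! = 8. This group acts transitively on the 4 vertices.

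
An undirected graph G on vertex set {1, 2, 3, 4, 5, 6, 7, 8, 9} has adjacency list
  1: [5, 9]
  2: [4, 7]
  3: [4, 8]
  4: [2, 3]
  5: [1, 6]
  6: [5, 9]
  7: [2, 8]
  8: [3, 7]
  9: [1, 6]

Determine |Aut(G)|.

G has two connected components, {2, 3, 4, 7, 8} and {1, 5, 6, 9}; each is 2-regular, so G = C_5 ⊔ C_4. No automorphism exchanges components of different sizes, hence Aut(G) is the direct product D_5 × D_4, order 80.

80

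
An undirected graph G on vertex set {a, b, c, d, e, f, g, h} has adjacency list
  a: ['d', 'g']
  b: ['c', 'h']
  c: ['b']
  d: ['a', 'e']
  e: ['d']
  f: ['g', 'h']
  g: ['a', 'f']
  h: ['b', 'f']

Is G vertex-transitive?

Automorphisms preserve degree, but G has vertices of degree 1 and vertices of degree 2; no automorphism maps one to the other, so G is not vertex-transitive.

No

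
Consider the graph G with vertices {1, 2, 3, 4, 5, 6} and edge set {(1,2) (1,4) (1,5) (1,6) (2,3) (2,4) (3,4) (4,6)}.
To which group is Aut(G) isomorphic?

1

Degrees alone do not determine every vertex (e.g. 1 and 4 both have degree 4), but their neighbour-degree multisets differ: N(1) has degrees [1, 2, 3, 4] while N(4) has degrees [2, 2, 3, 4]. Repeating this refinement separates all vertices, so the only automorphism is the identity.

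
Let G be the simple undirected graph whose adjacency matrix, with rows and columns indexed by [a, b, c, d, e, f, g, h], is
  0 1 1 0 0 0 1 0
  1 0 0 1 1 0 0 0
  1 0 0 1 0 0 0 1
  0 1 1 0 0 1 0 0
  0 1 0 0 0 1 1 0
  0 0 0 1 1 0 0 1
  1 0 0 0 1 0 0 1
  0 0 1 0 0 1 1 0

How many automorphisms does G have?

G is 3-regular and bipartite on 2^3 = 8 vertices with girth 4; it is the hypercube graph Q_3. The symmetry group of the 3-cube is the hyperoctahedral group B_3 = Z_2 ≀ S_3, of order 2^3·3! = 48.

48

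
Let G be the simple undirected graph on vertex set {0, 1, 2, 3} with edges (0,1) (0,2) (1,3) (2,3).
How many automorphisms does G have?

8

G is 2-regular and connected on 4 vertices, i.e. the cycle C_4. C_4 has 4 rotations and 4 reflections, so Aut(C_4) ≅ D_4 of order 8.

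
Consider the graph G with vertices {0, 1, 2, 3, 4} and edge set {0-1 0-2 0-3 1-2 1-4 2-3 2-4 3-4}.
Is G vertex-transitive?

Vertex 2 is the only vertex of degree 4, so every automorphism fixes it; G is not vertex-transitive.

No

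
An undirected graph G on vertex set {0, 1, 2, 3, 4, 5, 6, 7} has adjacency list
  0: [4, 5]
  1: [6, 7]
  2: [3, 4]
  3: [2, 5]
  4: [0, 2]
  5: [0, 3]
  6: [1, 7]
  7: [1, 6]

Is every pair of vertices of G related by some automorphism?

No

G has two connected components, {0, 2, 3, 4, 5} and {1, 6, 7}; each is 2-regular, so G = C_5 ⊔ C_3. The orbit of 0 under Aut(G) is {0, 2, 3, 4, 5}, which does not contain 1, so G is not vertex-transitive.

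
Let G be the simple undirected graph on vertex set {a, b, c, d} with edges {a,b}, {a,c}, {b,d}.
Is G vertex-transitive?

No

Automorphisms preserve degree, but G has vertices of degree 1 and vertices of degree 2; no automorphism maps one to the other, so G is not vertex-transitive.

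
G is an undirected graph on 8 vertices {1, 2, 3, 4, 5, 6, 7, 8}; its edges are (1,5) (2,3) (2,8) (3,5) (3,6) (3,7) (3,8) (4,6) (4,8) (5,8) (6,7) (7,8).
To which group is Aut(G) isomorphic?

the trivial group

Degrees alone do not determine every vertex (e.g. 2 and 4 both have degree 2), but their neighbour-degree multisets differ: N(2) has degrees [5, 5] while N(4) has degrees [3, 5]. Repeating this refinement separates all vertices, so the only automorphism is the identity.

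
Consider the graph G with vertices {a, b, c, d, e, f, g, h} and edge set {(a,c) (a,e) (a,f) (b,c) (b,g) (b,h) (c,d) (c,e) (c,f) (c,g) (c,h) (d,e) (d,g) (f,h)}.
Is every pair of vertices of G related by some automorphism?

No

Vertex c is the only vertex of degree 7, so every automorphism fixes it; G is not vertex-transitive.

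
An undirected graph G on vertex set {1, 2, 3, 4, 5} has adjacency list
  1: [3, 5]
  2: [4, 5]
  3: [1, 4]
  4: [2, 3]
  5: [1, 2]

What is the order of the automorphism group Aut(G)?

Every vertex has degree 2 and the graph is connected, so G is the 5-cycle C_5. C_5 has 5 rotations and 5 reflections, so Aut(C_5) ≅ D_5 of order 10.

10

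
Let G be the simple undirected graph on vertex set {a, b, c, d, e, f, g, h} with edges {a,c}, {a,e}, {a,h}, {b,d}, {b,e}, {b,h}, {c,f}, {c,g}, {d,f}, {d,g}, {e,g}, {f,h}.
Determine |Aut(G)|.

48

G is 3-regular and bipartite on 2^3 = 8 vertices with girth 4; it is the hypercube graph Q_3. The symmetry group of the 3-cube is the hyperoctahedral group B_3 = Z_2 ≀ S_3, of order 2^3·3! = 48.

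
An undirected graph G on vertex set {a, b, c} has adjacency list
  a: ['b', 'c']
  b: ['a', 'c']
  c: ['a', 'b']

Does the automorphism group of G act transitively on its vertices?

Yes

All 3 vertices are pairwise adjacent: G = K_3. Every bijection on the vertex set is an automorphism of K_3; hence Aut(K_3) ≅ S_3, order 6. This group acts transitively on the 3 vertices.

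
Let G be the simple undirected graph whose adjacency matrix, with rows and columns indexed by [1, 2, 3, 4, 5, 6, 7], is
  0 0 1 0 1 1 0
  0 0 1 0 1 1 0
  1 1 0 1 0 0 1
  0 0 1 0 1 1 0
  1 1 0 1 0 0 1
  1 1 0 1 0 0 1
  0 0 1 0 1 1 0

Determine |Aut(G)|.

The vertices split by degree into {3, 5, 6} (degree 4) and {1, 2, 4, 7} (degree 3); every edge runs between the two parts, so G is the complete bipartite graph K_{3,4}. Automorphisms preserve the bipartition setwise (since the parts differ in size) and act as S_3 × S_4 within it; |Aut| = 144.

144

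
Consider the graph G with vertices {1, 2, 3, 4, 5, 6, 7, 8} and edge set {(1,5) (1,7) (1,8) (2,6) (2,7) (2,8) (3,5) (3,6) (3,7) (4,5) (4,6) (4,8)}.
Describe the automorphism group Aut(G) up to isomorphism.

Z_2^3 ⋊ S_3

G is 3-regular and bipartite on 2^3 = 8 vertices with girth 4; it is the hypercube graph Q_3. Aut(Q_3) consists of the signed permutations of the 3 coordinate axes: 3! permutations times 2^3 sign flips, so |Aut| = 2^3·3! = 48.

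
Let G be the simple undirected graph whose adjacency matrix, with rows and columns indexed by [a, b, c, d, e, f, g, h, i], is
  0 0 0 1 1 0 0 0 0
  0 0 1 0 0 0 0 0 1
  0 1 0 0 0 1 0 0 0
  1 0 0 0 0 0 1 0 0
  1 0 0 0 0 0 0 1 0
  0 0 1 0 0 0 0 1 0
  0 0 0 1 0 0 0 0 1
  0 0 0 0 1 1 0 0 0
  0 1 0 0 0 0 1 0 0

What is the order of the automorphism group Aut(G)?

G is 2-regular and connected on 9 vertices, i.e. the cycle C_9. C_9 has 9 rotations and 9 reflections, so Aut(C_9) ≅ D_9 of order 18.

18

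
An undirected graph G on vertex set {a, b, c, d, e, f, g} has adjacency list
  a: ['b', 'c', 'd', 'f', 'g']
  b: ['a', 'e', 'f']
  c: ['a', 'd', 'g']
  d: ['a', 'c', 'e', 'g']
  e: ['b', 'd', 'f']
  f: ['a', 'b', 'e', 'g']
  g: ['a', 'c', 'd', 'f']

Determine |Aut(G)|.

The degree sequence is [5, 3, 3, 4, 3, 4, 4]. Checking the degree-preserving permutations of the vertex set shows that none except the identity preserves every edge, so Aut(G) is trivial.

1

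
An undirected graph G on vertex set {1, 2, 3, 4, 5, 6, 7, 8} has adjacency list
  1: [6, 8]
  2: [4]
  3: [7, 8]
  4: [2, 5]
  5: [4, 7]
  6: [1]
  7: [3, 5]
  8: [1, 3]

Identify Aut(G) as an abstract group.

The degree sequence is [2, 1, 2, 2, 2, 1, 2, 2]; the two degree-1 vertices 2 and 6 are the ends of a path, so G = P_8. A path has exactly one nontrivial symmetry — reversal — giving Aut(G) of order 2.

Z_2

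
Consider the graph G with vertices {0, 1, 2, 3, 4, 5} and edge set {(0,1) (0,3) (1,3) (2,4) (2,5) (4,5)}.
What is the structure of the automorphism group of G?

D_3 ≀ Z_2

G has two connected components, {2, 4, 5} and {0, 1, 3}; each is 2-regular, so G = C_3 ⊔ C_3. With two isomorphic components, Aut(G) = Aut(C_3) ≀ S_2 = (D_3 × D_3) ⋊ Z_2: permute each cycle by D_3, then optionally swap the two cycles. Order 2·(2·3)² = 72.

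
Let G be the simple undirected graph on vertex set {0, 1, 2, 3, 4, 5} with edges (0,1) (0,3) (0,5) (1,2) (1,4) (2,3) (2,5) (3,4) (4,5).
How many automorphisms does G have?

G is 3-regular and bipartite with parts {1, 3, 5} and {0, 2, 4} (each part is independent and every cross-pair is an edge), so G = K_{3,3}. Aut(K_{3,3}) is the wreath product S_3 ≀ Z_2: permute within each part, then optionally swap the parts; |Aut| = 2·(3!)² = 72.

72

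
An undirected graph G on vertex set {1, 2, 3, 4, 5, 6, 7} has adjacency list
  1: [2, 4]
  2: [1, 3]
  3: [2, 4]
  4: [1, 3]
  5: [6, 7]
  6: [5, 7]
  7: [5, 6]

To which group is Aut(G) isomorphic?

D_4 × D_3

G has two connected components, {1, 2, 3, 4} and {5, 6, 7}; each is 2-regular, so G = C_4 ⊔ C_3. The components are non-isomorphic (different sizes), so Aut(G) = Aut(C_4) × Aut(C_3) = D_4 × D_3 of order 8·6 = 48.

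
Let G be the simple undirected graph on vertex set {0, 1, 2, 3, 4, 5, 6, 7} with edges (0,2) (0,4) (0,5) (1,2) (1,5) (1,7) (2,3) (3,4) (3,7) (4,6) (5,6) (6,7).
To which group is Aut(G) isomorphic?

the hyperoctahedral group B_3

G is 3-regular and bipartite on 2^3 = 8 vertices with girth 4; it is the hypercube graph Q_3. Aut(Q_3) consists of the signed permutations of the 3 coordinate axes: 3! permutations times 2^3 sign flips, so |Aut| = 2^3·3! = 48.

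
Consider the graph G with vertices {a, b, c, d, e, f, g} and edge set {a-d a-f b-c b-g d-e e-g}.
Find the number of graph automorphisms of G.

The degree sequence is [2, 2, 1, 2, 2, 1, 2]; the two degree-1 vertices c and f are the ends of a path, so G = P_7. A path has exactly one nontrivial symmetry — reversal — giving Aut(G) of order 2.

2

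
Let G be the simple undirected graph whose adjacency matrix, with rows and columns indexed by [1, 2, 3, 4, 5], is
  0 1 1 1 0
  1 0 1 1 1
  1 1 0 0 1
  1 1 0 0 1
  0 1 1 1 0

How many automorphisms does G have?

Vertex 2 is the unique vertex of degree 4; the remaining 4 vertices each have degree 3 and induce a cycle, so G is the wheel on 5 vertices with hub 2. With the hub fixed, the remaining symmetry is that of the rim cycle C_4, giving the dihedral group D_4.

8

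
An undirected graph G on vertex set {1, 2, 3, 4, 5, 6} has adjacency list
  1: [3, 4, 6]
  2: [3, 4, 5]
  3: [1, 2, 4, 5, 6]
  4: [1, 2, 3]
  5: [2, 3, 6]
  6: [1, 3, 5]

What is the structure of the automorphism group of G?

D_5

Vertex 3 is the unique vertex of degree 5; the remaining 5 vertices each have degree 3 and induce a cycle, so G is the wheel on 6 vertices with hub 3. Every automorphism fixes the hub and acts on the rim 5-cycle, so Aut(G) ≅ Aut(C_5) = D_5 of order 10.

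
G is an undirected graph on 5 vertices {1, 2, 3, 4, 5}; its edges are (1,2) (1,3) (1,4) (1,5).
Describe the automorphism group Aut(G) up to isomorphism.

the symmetric group on 4 letters

Vertex 1 has degree 4 and every other vertex has degree 1, so G is the star K_{1,4} with centre 1. The 4 leaves are pairwise interchangeable while the centre is fixed, giving Aut(G) = S_4.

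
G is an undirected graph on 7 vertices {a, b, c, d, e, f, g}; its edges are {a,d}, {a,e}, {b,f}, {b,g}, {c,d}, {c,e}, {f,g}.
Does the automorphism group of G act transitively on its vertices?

G has two connected components, {a, c, d, e} and {b, f, g}; each is 2-regular, so G = C_4 ⊔ C_3. The orbit of a under Aut(G) is {a, c, d, e}, which does not contain b, so G is not vertex-transitive.

No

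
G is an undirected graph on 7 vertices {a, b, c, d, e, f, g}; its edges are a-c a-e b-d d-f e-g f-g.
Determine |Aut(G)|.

The degree sequence is [2, 1, 1, 2, 2, 2, 2]; the two degree-1 vertices b and c are the ends of a path, so G = P_7. A path has exactly one nontrivial symmetry — reversal — giving Aut(G) of order 2.

2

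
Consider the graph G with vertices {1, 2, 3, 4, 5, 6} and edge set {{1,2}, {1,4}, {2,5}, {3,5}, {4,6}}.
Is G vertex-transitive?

Automorphisms preserve degree, but G has vertices of degree 1 and vertices of degree 2; no automorphism maps one to the other, so G is not vertex-transitive.

No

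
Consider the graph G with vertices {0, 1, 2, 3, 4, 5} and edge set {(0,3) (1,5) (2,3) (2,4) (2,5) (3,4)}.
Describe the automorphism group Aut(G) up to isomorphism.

Degrees alone do not determine every vertex (e.g. 0 and 1 both have degree 1), but their neighbour-degree multisets differ: N(0) has degrees [3] while N(1) has degrees [2]. Repeating this refinement separates all vertices, so the only automorphism is the identity.

1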